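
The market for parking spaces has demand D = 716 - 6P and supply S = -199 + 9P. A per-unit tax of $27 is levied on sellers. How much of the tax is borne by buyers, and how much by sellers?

Buyers bear $16.2, sellers bear $10.8

Pre-tax equilibrium: P* = 61, Q* = 350.
Tax on sellers shifts supply to S = -199 + 9(P − 27) = -442 + 9P.
716 - 6P = -442 + 9P gives buyer price Pb = 77.2; sellers receive Ps = 77.2 − 27 = 50.2.
New quantity: Q = 716 − 6(77.2) = 252.8.
Buyer burden = 77.2 − 61 = 16.2; seller burden = 61 − 50.2 = 10.8.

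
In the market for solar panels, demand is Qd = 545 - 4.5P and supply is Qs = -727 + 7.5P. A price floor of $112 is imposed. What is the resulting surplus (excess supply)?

Equilibrium price would be P* = 106, so the floor at 112 binds.
At P = 112: Qd = 41, Qs = 113.
Surplus = 113 − 41 = 72.

Surplus = 72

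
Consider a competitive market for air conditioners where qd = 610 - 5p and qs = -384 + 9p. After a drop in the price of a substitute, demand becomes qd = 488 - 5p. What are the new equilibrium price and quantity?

p' = 436/7, q' = 1236/7

Original equilibrium: p* = 71, q* = 255.
New equilibrium: 488 - 5p = -384 + 9p, so 872 = 14p and p' = 436/7; q' = 488 − 5(436/7) = 1236/7.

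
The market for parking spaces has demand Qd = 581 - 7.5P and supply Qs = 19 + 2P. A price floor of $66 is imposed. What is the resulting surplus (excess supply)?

Surplus = 65

Equilibrium price would be P* = 1124/19, so the floor at 66 binds.
At P = 66: Qd = 86, Qs = 151.
Surplus = 151 − 86 = 65.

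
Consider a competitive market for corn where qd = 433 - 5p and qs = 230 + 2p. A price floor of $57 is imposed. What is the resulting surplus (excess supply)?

Equilibrium price would be p* = 29, so the floor at 57 binds.
At p = 57: qd = 148, qs = 344.
Surplus = 344 − 148 = 196.

Surplus = 196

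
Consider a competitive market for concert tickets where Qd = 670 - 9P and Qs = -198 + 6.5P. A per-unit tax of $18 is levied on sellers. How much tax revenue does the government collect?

Pre-tax equilibrium: P* = 56, Q* = 166.
Tax on sellers shifts supply to Qs = -198 + 6.5(P − 18) = -315 + 6.5P.
670 - 9P = -315 + 6.5P gives buyer price Pb = 1970/31; sellers receive Ps = 1970/31 − 18 = 1412/31.
New quantity: Q = 670 − 9(1970/31) = 3040/31.
Revenue = 18 × 3040/31 = 54720/31.

Tax revenue = 54720/31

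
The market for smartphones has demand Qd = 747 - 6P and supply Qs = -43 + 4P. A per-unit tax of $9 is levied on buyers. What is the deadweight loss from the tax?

Pre-tax equilibrium: P* = 79, Q* = 273.
Tax on buyers shifts demand to Qd = 747 − 6(P + 9) = 693 - 6P.
693 - 6P = -43 + 4P gives seller price Ps = 73.6; buyers pay Pb = 73.6 + 9 = 82.6.
New quantity: Q = 747 − 6(82.6) = 251.4.
DWL = ½ × 9 × (273 − 251.4) = 97.2.

Deadweight loss = 97.2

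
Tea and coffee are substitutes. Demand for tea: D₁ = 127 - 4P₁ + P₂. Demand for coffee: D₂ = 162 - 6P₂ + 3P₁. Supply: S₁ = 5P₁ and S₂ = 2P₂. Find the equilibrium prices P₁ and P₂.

Market 1: 127 - 4P₁ + P₂ = 5P₁ → 9P₁ - P₂ = 127.
Market 2: 8P₂ - 3P₁ = 162.
Eliminating P₂: 8×(1) + 1×(2) gives 69P₁ = 1178, so P₁ = 1178/69.
Back-substitute into (2): P₂ = (162 + 3×1178/69) / 8 = 613/23.

P₁ = 1178/69, P₂ = 613/23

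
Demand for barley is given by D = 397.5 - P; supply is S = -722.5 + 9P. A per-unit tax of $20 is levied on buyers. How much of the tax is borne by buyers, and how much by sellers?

Buyers bear $18, sellers bear $2

Pre-tax equilibrium: P* = 112, Q* = 285.5.
Tax on buyers shifts demand to D = 397.5 − 1(P + 20) = 377.5 - P.
377.5 - P = -722.5 + 9P gives seller price Ps = 110; buyers pay Pb = 110 + 20 = 130.
New quantity: Q = 397.5 − 1(130) = 267.5.
Buyer burden = 130 − 112 = 18; seller burden = 112 − 110 = 2.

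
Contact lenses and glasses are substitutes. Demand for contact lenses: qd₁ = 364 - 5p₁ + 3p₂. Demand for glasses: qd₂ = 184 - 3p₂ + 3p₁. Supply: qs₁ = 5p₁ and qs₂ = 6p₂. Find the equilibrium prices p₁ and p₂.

p₁ = 1276/27, p₂ = 2932/81

Market 1: 364 - 5p₁ + 3p₂ = 5p₁ → 10p₁ - 3p₂ = 364.
Market 2: 9p₂ - 3p₁ = 184.
Eliminating p₂: 9×(1) + 3×(2) gives 81p₁ = 3828, so p₁ = 1276/27.
Back-substitute into (2): p₂ = (184 + 3×1276/27) / 9 = 2932/81.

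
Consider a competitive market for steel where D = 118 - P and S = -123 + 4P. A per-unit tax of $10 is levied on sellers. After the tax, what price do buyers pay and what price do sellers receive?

Buyers pay $56.2, sellers receive $46.2

Pre-tax equilibrium: P* = 48.2, Q* = 69.8.
Tax on sellers shifts supply to S = -123 + 4(P − 10) = -163 + 4P.
118 - P = -163 + 4P gives buyer price Pb = 56.2; sellers receive Ps = 56.2 − 10 = 46.2.
New quantity: Q = 118 − 1(56.2) = 61.8.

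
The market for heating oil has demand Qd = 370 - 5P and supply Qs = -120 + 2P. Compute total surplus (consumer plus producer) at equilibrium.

Total surplus = 140

Equilibrium: 370 - 5P = -120 + 2P gives P* = 70, Q* = 20.
Demand choke price: P = 74; supply starts at P = 60.
CS = ½(74 − 70)(20) = 40; PS = ½(70 − 60)(20) = 100.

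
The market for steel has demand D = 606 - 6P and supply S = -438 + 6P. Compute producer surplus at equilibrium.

Producer surplus = 588

Equilibrium: 606 - 6P = -438 + 6P gives P* = 87, Q* = 84.
Supply starts at P = 73 (where S = 0).
PS = ½(87 − 73)(84) = 588.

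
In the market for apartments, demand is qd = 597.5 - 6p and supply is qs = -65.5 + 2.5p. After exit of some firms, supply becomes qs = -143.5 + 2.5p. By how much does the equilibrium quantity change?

Δq = -936/17

Original equilibrium: p* = 78, q* = 129.5.
New equilibrium: 597.5 - 6p = -143.5 + 2.5p, so 741 = 8.5p and p' = 1482/17; q' = 597.5 − 6(1482/17) = 2531/34.
Change in quantity: 2531/34 − 129.5 = -936/17.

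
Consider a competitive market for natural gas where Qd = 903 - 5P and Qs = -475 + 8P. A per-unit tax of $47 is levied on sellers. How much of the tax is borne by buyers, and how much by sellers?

Pre-tax equilibrium: P* = 106, Q* = 373.
Tax on sellers shifts supply to Qs = -475 + 8(P − 47) = -851 + 8P.
903 - 5P = -851 + 8P gives buyer price Pb = 1754/13; sellers receive Ps = 1754/13 − 47 = 1143/13.
New quantity: Q = 903 − 5(1754/13) = 2969/13.
Buyer burden = 1754/13 − 106 = 376/13; seller burden = 106 − 1143/13 = 235/13.

Buyers bear 376/13, sellers bear 235/13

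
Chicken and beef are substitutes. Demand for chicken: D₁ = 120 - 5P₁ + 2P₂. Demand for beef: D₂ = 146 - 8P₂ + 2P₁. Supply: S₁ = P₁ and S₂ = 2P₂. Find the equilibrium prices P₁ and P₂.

P₁ = 373/14, P₂ = 279/14

Market 1: 120 - 5P₁ + 2P₂ = P₁ → 6P₁ - 2P₂ = 120.
Market 2: 10P₂ - 2P₁ = 146.
Eliminating P₂: 10×(1) + 2×(2) gives 56P₁ = 1492, so P₁ = 373/14.
Back-substitute into (2): P₂ = (146 + 2×373/14) / 10 = 279/14.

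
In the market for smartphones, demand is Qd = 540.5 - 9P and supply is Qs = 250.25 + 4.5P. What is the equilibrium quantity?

Set Qd = Qs: 540.5 - 9P = 250.25 + 4.5P.
290.25 = 13.5P, so P* = 21.5.
Q* = 540.5 − 9(21.5) = 347.

Q* = 347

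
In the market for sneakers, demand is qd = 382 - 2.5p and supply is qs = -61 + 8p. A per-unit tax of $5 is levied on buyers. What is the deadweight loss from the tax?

Deadweight loss = 500/21

Pre-tax equilibrium: p* = 886/21, q* = 5807/21.
Tax on buyers shifts demand to qd = 382 − 2.5(p + 5) = 369.5 - 2.5p.
369.5 - 2.5p = -61 + 8p gives seller price ps = 41; buyers pay pb = 41 + 5 = 46.
New quantity: q = 382 − 2.5(46) = 267.
DWL = ½ × 5 × (5807/21 − 267) = 500/21.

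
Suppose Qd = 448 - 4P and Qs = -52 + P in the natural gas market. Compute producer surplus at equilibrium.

Equilibrium: 448 - 4P = -52 + P gives P* = 100, Q* = 48.
Supply starts at P = 52 (where Qs = 0).
PS = ½(100 − 52)(48) = 1152.

Producer surplus = 1152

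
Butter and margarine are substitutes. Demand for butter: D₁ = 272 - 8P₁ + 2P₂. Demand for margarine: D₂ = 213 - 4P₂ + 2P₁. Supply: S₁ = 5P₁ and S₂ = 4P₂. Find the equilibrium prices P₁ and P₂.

P₁ = 26.02, P₂ = 33.13

Market 1: 272 - 8P₁ + 2P₂ = 5P₁ → 13P₁ - 2P₂ = 272.
Market 2: 8P₂ - 2P₁ = 213.
Eliminating P₂: 8×(1) + 2×(2) gives 100P₁ = 2602, so P₁ = 26.02.
Back-substitute into (2): P₂ = (213 + 2×26.02) / 8 = 33.13.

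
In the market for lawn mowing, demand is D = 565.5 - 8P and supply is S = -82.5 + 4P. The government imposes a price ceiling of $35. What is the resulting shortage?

Equilibrium price would be P* = 54, so the ceiling at 35 binds.
At P = 35: D = 565.5 − 8(35) = 285.5, S = -82.5 + 4(35) = 57.5.
Shortage = 285.5 − 57.5 = 228.

Shortage = 228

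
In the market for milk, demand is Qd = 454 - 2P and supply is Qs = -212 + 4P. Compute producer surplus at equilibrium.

Equilibrium: 454 - 2P = -212 + 4P gives P* = 111, Q* = 232.
Supply starts at P = 53 (where Qs = 0).
PS = ½(111 − 53)(232) = 6728.

Producer surplus = 6728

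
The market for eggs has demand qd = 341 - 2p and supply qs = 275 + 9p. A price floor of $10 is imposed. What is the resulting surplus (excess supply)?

Equilibrium price would be p* = 6, so the floor at 10 binds.
At p = 10: qd = 321, qs = 365.
Surplus = 365 − 321 = 44.

Surplus = 44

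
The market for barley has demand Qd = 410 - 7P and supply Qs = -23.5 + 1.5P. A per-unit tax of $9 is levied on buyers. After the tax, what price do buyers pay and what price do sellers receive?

Buyers pay 894/17, sellers receive 741/17

Pre-tax equilibrium: P* = 51, Q* = 53.
Tax on buyers shifts demand to Qd = 410 − 7(P + 9) = 347 - 7P.
347 - 7P = -23.5 + 1.5P gives seller price Ps = 741/17; buyers pay Pb = 741/17 + 9 = 894/17.
New quantity: Q = 410 − 7(894/17) = 712/17.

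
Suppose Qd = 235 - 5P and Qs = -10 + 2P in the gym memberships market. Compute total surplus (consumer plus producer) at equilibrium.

Total surplus = 1260

Equilibrium: 235 - 5P = -10 + 2P gives P* = 35, Q* = 60.
Demand choke price: P = 47; supply starts at P = 5.
CS = ½(47 − 35)(60) = 360; PS = ½(35 − 5)(60) = 900.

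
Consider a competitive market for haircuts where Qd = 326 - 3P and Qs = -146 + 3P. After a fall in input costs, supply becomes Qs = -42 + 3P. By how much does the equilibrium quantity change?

Original equilibrium: P* = 236/3, Q* = 90.
New equilibrium: 326 - 3P = -42 + 3P, so 368 = 6P and P' = 184/3; Q' = 326 − 3(184/3) = 142.
Change in quantity: 142 − 90 = 52.

ΔQ = 52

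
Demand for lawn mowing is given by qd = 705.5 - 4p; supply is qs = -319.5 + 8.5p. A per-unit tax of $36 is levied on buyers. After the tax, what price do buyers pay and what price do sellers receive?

Pre-tax equilibrium: p* = 82, q* = 377.5.
Tax on buyers shifts demand to qd = 705.5 − 4(p + 36) = 561.5 - 4p.
561.5 - 4p = -319.5 + 8.5p gives seller price ps = 70.48; buyers pay pb = 70.48 + 36 = 106.48.
New quantity: q = 705.5 − 4(106.48) = 279.58.

Buyers pay $106.48, sellers receive $70.48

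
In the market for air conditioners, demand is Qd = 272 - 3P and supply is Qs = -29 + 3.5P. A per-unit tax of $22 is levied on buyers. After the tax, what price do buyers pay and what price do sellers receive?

Buyers pay 756/13, sellers receive 470/13

Pre-tax equilibrium: P* = 602/13, Q* = 1730/13.
Tax on buyers shifts demand to Qd = 272 − 3(P + 22) = 206 - 3P.
206 - 3P = -29 + 3.5P gives seller price Ps = 470/13; buyers pay Pb = 470/13 + 22 = 756/13.
New quantity: Q = 272 − 3(756/13) = 1268/13.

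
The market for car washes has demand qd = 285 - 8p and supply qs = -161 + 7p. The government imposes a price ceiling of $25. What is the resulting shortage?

Shortage = 71

Equilibrium price would be p* = 446/15, so the ceiling at 25 binds.
At p = 25: qd = 285 − 8(25) = 85, qs = -161 + 7(25) = 14.
Shortage = 85 − 14 = 71.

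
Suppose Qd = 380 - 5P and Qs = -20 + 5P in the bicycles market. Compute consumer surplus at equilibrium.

Equilibrium: 380 - 5P = -20 + 5P gives P* = 40, Q* = 180.
Demand choke price (Qd = 0): P = 76.
CS = ½(76 − 40)(180) = 3240.

Consumer surplus = 3240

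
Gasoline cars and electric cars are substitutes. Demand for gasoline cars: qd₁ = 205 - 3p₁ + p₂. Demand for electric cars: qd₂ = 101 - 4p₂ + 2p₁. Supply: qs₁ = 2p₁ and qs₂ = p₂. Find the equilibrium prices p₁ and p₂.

p₁ = 1126/23, p₂ = 915/23

Market 1: 205 - 3p₁ + p₂ = 2p₁ → 5p₁ - p₂ = 205.
Market 2: 5p₂ - 2p₁ = 101.
Eliminating p₂: 5×(1) + 1×(2) gives 23p₁ = 1126, so p₁ = 1126/23.
Back-substitute into (2): p₂ = (101 + 2×1126/23) / 5 = 915/23.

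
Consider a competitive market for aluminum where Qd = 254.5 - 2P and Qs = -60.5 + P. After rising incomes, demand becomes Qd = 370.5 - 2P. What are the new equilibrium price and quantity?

P' = 431/3, Q' = 499/6

Original equilibrium: P* = 105, Q* = 44.5.
New equilibrium: 370.5 - 2P = -60.5 + P, so 431 = 3P and P' = 431/3; Q' = 370.5 − 2(431/3) = 499/6.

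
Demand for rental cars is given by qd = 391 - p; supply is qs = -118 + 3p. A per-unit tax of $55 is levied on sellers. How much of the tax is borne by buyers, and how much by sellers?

Pre-tax equilibrium: p* = 127.25, q* = 263.75.
Tax on sellers shifts supply to qs = -118 + 3(p − 55) = -283 + 3p.
391 - p = -283 + 3p gives buyer price pb = 168.5; sellers receive ps = 168.5 − 55 = 113.5.
New quantity: q = 391 − 1(168.5) = 222.5.
Buyer burden = 168.5 − 127.25 = 41.25; seller burden = 127.25 − 113.5 = 13.75.

Buyers bear $41.25, sellers bear $13.75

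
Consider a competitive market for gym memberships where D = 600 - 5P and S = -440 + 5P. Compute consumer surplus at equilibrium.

Consumer surplus = 640

Equilibrium: 600 - 5P = -440 + 5P gives P* = 104, Q* = 80.
Demand choke price (D = 0): P = 120.
CS = ½(120 − 104)(80) = 640.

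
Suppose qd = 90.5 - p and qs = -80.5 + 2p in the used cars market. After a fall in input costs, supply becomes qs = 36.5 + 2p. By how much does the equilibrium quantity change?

Δq = 39

Original equilibrium: p* = 57, q* = 33.5.
New equilibrium: 90.5 - p = 36.5 + 2p, so 54 = 3p and p' = 18; q' = 90.5 − 1(18) = 72.5.
Change in quantity: 72.5 − 33.5 = 39.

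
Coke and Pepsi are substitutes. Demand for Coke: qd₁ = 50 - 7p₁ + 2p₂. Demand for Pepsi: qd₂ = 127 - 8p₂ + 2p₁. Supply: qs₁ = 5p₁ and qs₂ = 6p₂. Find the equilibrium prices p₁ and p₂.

p₁ = 477/82, p₂ = 406/41

Market 1: 50 - 7p₁ + 2p₂ = 5p₁ → 12p₁ - 2p₂ = 50.
Market 2: 14p₂ - 2p₁ = 127.
Eliminating p₂: 14×(1) + 2×(2) gives 164p₁ = 954, so p₁ = 477/82.
Back-substitute into (2): p₂ = (127 + 2×477/82) / 14 = 406/41.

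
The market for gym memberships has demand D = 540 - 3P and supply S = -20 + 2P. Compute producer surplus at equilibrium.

Equilibrium: 540 - 3P = -20 + 2P gives P* = 112, Q* = 204.
Supply starts at P = 10 (where S = 0).
PS = ½(112 − 10)(204) = 10404.

Producer surplus = 10404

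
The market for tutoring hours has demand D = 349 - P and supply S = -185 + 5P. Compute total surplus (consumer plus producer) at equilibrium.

Equilibrium: 349 - P = -185 + 5P gives P* = 89, Q* = 260.
Demand choke price: P = 349; supply starts at P = 37.
CS = ½(349 − 89)(260) = 33800; PS = ½(89 − 37)(260) = 6760.

Total surplus = 40560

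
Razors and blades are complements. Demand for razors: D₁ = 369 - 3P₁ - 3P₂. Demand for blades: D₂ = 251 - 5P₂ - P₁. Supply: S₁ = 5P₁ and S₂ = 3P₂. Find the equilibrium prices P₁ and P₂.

P₁ = 2199/61, P₂ = 1639/61

Market 1: 369 - 3P₁ - 3P₂ = 5P₁ → 8P₁ + 3P₂ = 369.
Market 2: 8P₂ + P₁ = 251.
Eliminating P₂: 8×(1) − 3×(2) gives 61P₁ = 2199, so P₁ = 2199/61.
Back-substitute into (2): P₂ = (251 − 1×2199/61) / 8 = 1639/61.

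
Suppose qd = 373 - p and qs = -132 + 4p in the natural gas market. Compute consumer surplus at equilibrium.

Consumer surplus = 36992

Equilibrium: 373 - p = -132 + 4p gives p* = 101, q* = 272.
Demand choke price (qd = 0): p = 373.
CS = ½(373 − 101)(272) = 36992.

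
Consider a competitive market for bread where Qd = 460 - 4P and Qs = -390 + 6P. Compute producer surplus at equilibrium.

Producer surplus = 1200

Equilibrium: 460 - 4P = -390 + 6P gives P* = 85, Q* = 120.
Supply starts at P = 65 (where Qs = 0).
PS = ½(85 − 65)(120) = 1200.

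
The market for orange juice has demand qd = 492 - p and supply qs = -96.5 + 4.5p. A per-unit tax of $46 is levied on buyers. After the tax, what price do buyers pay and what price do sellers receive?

Pre-tax equilibrium: p* = 107, q* = 385.
Tax on buyers shifts demand to qd = 492 − 1(p + 46) = 446 - p.
446 - p = -96.5 + 4.5p gives seller price ps = 1085/11; buyers pay pb = 1085/11 + 46 = 1591/11.
New quantity: q = 492 − 1(1591/11) = 3821/11.

Buyers pay 1591/11, sellers receive 1085/11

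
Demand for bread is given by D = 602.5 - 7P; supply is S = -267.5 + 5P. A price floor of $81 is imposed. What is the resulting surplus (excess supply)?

Surplus = 102

Equilibrium price would be P* = 72.5, so the floor at 81 binds.
At P = 81: D = 35.5, S = 137.5.
Surplus = 137.5 − 35.5 = 102.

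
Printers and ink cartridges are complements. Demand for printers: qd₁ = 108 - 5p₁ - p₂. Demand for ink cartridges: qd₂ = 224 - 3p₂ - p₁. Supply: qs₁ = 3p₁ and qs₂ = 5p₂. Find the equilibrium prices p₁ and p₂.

Market 1: 108 - 5p₁ - p₂ = 3p₁ → 8p₁ + p₂ = 108.
Market 2: 8p₂ + p₁ = 224.
Eliminating p₂: 8×(1) − 1×(2) gives 63p₁ = 640, so p₁ = 640/63.
Back-substitute into (2): p₂ = (224 − 1×640/63) / 8 = 1684/63.

p₁ = 640/63, p₂ = 1684/63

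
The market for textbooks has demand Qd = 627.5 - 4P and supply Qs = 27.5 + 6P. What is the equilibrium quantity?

Set Qd = Qs: 627.5 - 4P = 27.5 + 6P.
600 = 10P, so P* = 60.
Q* = 627.5 − 4(60) = 387.5.

Q* = 387.5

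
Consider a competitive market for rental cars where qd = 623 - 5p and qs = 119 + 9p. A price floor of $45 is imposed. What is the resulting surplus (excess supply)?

Equilibrium price would be p* = 36, so the floor at 45 binds.
At p = 45: qd = 398, qs = 524.
Surplus = 524 − 398 = 126.

Surplus = 126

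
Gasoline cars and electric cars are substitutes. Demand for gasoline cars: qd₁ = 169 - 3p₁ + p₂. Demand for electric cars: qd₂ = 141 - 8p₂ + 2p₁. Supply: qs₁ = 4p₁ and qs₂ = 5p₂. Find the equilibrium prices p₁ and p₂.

Market 1: 169 - 3p₁ + p₂ = 4p₁ → 7p₁ - p₂ = 169.
Market 2: 13p₂ - 2p₁ = 141.
Eliminating p₂: 13×(1) + 1×(2) gives 89p₁ = 2338, so p₁ = 2338/89.
Back-substitute into (2): p₂ = (141 + 2×2338/89) / 13 = 1325/89.

p₁ = 2338/89, p₂ = 1325/89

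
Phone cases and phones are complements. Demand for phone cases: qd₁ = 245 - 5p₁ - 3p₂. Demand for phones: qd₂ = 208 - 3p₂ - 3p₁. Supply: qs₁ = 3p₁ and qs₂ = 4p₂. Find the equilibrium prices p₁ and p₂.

p₁ = 1091/47, p₂ = 929/47

Market 1: 245 - 5p₁ - 3p₂ = 3p₁ → 8p₁ + 3p₂ = 245.
Market 2: 7p₂ + 3p₁ = 208.
Eliminating p₂: 7×(1) − 3×(2) gives 47p₁ = 1091, so p₁ = 1091/47.
Back-substitute into (2): p₂ = (208 − 3×1091/47) / 7 = 929/47.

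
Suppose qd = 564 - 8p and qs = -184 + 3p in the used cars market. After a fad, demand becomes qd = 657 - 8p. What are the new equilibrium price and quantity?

p' = 841/11, q' = 499/11

Original equilibrium: p* = 68, q* = 20.
New equilibrium: 657 - 8p = -184 + 3p, so 841 = 11p and p' = 841/11; q' = 657 − 8(841/11) = 499/11.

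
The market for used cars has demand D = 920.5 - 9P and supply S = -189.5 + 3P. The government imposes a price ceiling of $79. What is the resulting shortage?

Equilibrium price would be P* = 92.5, so the ceiling at 79 binds.
At P = 79: D = 920.5 − 9(79) = 209.5, S = -189.5 + 3(79) = 47.5.
Shortage = 209.5 − 47.5 = 162.

Shortage = 162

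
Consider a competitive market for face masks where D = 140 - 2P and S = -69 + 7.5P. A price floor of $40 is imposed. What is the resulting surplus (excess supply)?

Equilibrium price would be P* = 22, so the floor at 40 binds.
At P = 40: D = 60, S = 231.
Surplus = 231 − 60 = 171.

Surplus = 171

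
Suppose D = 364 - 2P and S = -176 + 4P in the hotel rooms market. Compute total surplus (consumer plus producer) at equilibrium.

Total surplus = 12696

Equilibrium: 364 - 2P = -176 + 4P gives P* = 90, Q* = 184.
Demand choke price: P = 182; supply starts at P = 44.
CS = ½(182 − 90)(184) = 8464; PS = ½(90 − 44)(184) = 4232.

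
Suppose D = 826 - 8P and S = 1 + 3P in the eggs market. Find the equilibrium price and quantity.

P* = 75, Q* = 226

Set D = S: 826 - 8P = 1 + 3P.
825 = 11P, so P* = 75.
Q* = 826 − 8(75) = 226.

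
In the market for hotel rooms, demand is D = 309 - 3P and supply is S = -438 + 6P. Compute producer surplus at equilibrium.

Producer surplus = 300

Equilibrium: 309 - 3P = -438 + 6P gives P* = 83, Q* = 60.
Supply starts at P = 73 (where S = 0).
PS = ½(83 − 73)(60) = 300.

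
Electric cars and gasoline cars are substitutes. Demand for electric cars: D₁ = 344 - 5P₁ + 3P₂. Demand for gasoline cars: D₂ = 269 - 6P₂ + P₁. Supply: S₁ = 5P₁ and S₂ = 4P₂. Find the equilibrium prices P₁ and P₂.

P₁ = 4247/97, P₂ = 3034/97

Market 1: 344 - 5P₁ + 3P₂ = 5P₁ → 10P₁ - 3P₂ = 344.
Market 2: 10P₂ - P₁ = 269.
Eliminating P₂: 10×(1) + 3×(2) gives 97P₁ = 4247, so P₁ = 4247/97.
Back-substitute into (2): P₂ = (269 + 1×4247/97) / 10 = 3034/97.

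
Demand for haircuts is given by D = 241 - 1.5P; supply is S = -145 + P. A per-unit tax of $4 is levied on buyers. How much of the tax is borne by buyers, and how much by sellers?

Buyers bear $1.6, sellers bear $2.4

Pre-tax equilibrium: P* = 154.4, Q* = 9.4.
Tax on buyers shifts demand to D = 241 − 1.5(P + 4) = 235 - 1.5P.
235 - 1.5P = -145 + P gives seller price Ps = 152; buyers pay Pb = 152 + 4 = 156.
New quantity: Q = 241 − 1.5(156) = 7.
Buyer burden = 156 − 154.4 = 1.6; seller burden = 154.4 − 152 = 2.4.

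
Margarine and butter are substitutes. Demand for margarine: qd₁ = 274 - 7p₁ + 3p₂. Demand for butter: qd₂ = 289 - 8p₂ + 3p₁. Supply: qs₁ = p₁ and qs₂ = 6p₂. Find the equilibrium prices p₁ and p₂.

p₁ = 4703/103, p₂ = 3134/103

Market 1: 274 - 7p₁ + 3p₂ = p₁ → 8p₁ - 3p₂ = 274.
Market 2: 14p₂ - 3p₁ = 289.
Eliminating p₂: 14×(1) + 3×(2) gives 103p₁ = 4703, so p₁ = 4703/103.
Back-substitute into (2): p₂ = (289 + 3×4703/103) / 14 = 3134/103.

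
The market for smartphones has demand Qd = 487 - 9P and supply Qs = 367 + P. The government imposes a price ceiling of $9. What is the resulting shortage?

Equilibrium price would be P* = 12, so the ceiling at 9 binds.
At P = 9: Qd = 487 − 9(9) = 406, Qs = 367 + 1(9) = 376.
Shortage = 406 − 376 = 30.

Shortage = 30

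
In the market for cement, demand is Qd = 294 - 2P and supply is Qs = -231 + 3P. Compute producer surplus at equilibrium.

Producer surplus = 1176

Equilibrium: 294 - 2P = -231 + 3P gives P* = 105, Q* = 84.
Supply starts at P = 77 (where Qs = 0).
PS = ½(105 − 77)(84) = 1176.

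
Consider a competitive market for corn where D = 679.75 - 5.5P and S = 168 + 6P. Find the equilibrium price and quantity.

Set D = S: 679.75 - 5.5P = 168 + 6P.
511.75 = 11.5P, so P* = 44.5.
Q* = 679.75 − 5.5(44.5) = 435.

P* = 44.5, Q* = 435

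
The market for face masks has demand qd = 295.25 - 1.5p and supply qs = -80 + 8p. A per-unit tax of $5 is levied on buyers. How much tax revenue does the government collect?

Tax revenue = 21820/19

Pre-tax equilibrium: p* = 39.5, q* = 236.
Tax on buyers shifts demand to qd = 295.25 − 1.5(p + 5) = 287.75 - 1.5p.
287.75 - 1.5p = -80 + 8p gives seller price ps = 1471/38; buyers pay pb = 1471/38 + 5 = 1661/38.
New quantity: q = 295.25 − 1.5(1661/38) = 4364/19.
Revenue = 5 × 4364/19 = 21820/19.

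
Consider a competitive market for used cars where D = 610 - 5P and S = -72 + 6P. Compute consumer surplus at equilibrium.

Consumer surplus = 9000

Equilibrium: 610 - 5P = -72 + 6P gives P* = 62, Q* = 300.
Demand choke price (D = 0): P = 122.
CS = ½(122 − 62)(300) = 9000.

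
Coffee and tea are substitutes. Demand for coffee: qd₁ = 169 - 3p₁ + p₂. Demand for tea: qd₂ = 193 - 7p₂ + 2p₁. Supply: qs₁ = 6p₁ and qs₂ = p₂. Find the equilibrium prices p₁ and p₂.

p₁ = 309/14, p₂ = 415/14

Market 1: 169 - 3p₁ + p₂ = 6p₁ → 9p₁ - p₂ = 169.
Market 2: 8p₂ - 2p₁ = 193.
Eliminating p₂: 8×(1) + 1×(2) gives 70p₁ = 1545, so p₁ = 309/14.
Back-substitute into (2): p₂ = (193 + 2×309/14) / 8 = 415/14.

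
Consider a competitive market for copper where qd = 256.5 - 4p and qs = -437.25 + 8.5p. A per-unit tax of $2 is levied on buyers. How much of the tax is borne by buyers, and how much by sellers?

Buyers bear $1.36, sellers bear $0.64

Pre-tax equilibrium: p* = 55.5, q* = 34.5.
Tax on buyers shifts demand to qd = 256.5 − 4(p + 2) = 248.5 - 4p.
248.5 - 4p = -437.25 + 8.5p gives seller price ps = 54.86; buyers pay pb = 54.86 + 2 = 56.86.
New quantity: q = 256.5 − 4(56.86) = 29.06.
Buyer burden = 56.86 − 55.5 = 1.36; seller burden = 55.5 − 54.86 = 0.64.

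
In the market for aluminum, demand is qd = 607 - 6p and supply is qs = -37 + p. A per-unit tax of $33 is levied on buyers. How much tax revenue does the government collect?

Pre-tax equilibrium: p* = 92, q* = 55.
Tax on buyers shifts demand to qd = 607 − 6(p + 33) = 409 - 6p.
409 - 6p = -37 + p gives seller price ps = 446/7; buyers pay pb = 446/7 + 33 = 677/7.
New quantity: q = 607 − 6(677/7) = 187/7.
Revenue = 33 × 187/7 = 6171/7.

Tax revenue = 6171/7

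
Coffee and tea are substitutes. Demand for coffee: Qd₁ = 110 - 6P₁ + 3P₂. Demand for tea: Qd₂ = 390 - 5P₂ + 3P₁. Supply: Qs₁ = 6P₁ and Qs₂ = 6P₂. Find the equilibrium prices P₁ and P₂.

P₁ = 2380/123, P₂ = 1670/41

Market 1: 110 - 6P₁ + 3P₂ = 6P₁ → 12P₁ - 3P₂ = 110.
Market 2: 11P₂ - 3P₁ = 390.
Eliminating P₂: 11×(1) + 3×(2) gives 123P₁ = 2380, so P₁ = 2380/123.
Back-substitute into (2): P₂ = (390 + 3×2380/123) / 11 = 1670/41.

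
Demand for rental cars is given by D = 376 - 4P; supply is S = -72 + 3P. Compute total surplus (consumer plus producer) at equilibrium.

Total surplus = 4200

Equilibrium: 376 - 4P = -72 + 3P gives P* = 64, Q* = 120.
Demand choke price: P = 94; supply starts at P = 24.
CS = ½(94 − 64)(120) = 1800; PS = ½(64 − 24)(120) = 2400.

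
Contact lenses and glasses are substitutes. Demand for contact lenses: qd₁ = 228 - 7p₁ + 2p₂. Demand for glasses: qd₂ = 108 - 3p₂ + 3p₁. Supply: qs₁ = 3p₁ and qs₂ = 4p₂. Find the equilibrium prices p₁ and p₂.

Market 1: 228 - 7p₁ + 2p₂ = 3p₁ → 10p₁ - 2p₂ = 228.
Market 2: 7p₂ - 3p₁ = 108.
Eliminating p₂: 7×(1) + 2×(2) gives 64p₁ = 1812, so p₁ = 28.3125.
Back-substitute into (2): p₂ = (108 + 3×28.3125) / 7 = 27.5625.

p₁ = 28.3125, p₂ = 27.5625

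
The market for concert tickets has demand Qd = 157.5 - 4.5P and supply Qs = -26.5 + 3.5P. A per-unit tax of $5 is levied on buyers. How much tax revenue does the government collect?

Tax revenue = 220.78125

Pre-tax equilibrium: P* = 23, Q* = 54.
Tax on buyers shifts demand to Qd = 157.5 − 4.5(P + 5) = 135 - 4.5P.
135 - 4.5P = -26.5 + 3.5P gives seller price Ps = 20.1875; buyers pay Pb = 20.1875 + 5 = 25.1875.
New quantity: Q = 157.5 − 4.5(25.1875) = 44.15625.
Revenue = 5 × 44.15625 = 220.78125.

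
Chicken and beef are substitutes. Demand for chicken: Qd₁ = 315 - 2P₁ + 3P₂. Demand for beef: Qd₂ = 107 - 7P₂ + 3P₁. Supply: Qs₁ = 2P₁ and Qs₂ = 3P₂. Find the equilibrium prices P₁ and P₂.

Market 1: 315 - 2P₁ + 3P₂ = 2P₁ → 4P₁ - 3P₂ = 315.
Market 2: 10P₂ - 3P₁ = 107.
Eliminating P₂: 10×(1) + 3×(2) gives 31P₁ = 3471, so P₁ = 3471/31.
Back-substitute into (2): P₂ = (107 + 3×3471/31) / 10 = 1373/31.

P₁ = 3471/31, P₂ = 1373/31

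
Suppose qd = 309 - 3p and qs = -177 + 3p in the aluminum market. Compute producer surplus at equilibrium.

Producer surplus = 726

Equilibrium: 309 - 3p = -177 + 3p gives p* = 81, q* = 66.
Supply starts at p = 59 (where qs = 0).
PS = ½(81 − 59)(66) = 726.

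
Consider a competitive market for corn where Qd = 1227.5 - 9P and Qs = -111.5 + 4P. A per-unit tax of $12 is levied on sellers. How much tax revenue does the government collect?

Tax revenue = 41694/13

Pre-tax equilibrium: P* = 103, Q* = 300.5.
Tax on sellers shifts supply to Qs = -111.5 + 4(P − 12) = -159.5 + 4P.
1227.5 - 9P = -159.5 + 4P gives buyer price Pb = 1387/13; sellers receive Ps = 1387/13 − 12 = 1231/13.
New quantity: Q = 1227.5 − 9(1387/13) = 6949/26.
Revenue = 12 × 6949/26 = 41694/13.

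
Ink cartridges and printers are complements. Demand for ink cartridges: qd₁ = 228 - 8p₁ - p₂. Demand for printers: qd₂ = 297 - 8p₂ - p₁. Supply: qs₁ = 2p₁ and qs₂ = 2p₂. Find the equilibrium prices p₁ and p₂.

p₁ = 661/33, p₂ = 914/33

Market 1: 228 - 8p₁ - p₂ = 2p₁ → 10p₁ + p₂ = 228.
Market 2: 10p₂ + p₁ = 297.
Eliminating p₂: 10×(1) − 1×(2) gives 99p₁ = 1983, so p₁ = 661/33.
Back-substitute into (2): p₂ = (297 − 1×661/33) / 10 = 914/33.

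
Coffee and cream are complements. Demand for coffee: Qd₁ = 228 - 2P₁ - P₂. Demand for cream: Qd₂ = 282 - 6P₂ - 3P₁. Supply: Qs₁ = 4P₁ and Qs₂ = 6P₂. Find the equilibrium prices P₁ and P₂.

P₁ = 818/23, P₂ = 336/23

Market 1: 228 - 2P₁ - P₂ = 4P₁ → 6P₁ + P₂ = 228.
Market 2: 12P₂ + 3P₁ = 282.
Eliminating P₂: 12×(1) − 1×(2) gives 69P₁ = 2454, so P₁ = 818/23.
Back-substitute into (2): P₂ = (282 − 3×818/23) / 12 = 336/23.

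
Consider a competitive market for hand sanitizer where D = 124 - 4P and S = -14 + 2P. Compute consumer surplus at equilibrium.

Equilibrium: 124 - 4P = -14 + 2P gives P* = 23, Q* = 32.
Demand choke price (D = 0): P = 31.
CS = ½(31 − 23)(32) = 128.

Consumer surplus = 128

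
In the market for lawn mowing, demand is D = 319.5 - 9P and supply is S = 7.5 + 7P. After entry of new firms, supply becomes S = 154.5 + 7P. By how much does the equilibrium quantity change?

ΔQ = 82.6875

Original equilibrium: P* = 19.5, Q* = 144.
New equilibrium: 319.5 - 9P = 154.5 + 7P, so 165 = 16P and P' = 10.3125; Q' = 319.5 − 9(10.3125) = 226.6875.
Change in quantity: 226.6875 − 144 = 82.6875.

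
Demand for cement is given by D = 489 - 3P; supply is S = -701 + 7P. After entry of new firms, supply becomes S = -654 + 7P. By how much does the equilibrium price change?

Original equilibrium: P* = 119, Q* = 132.
New equilibrium: 489 - 3P = -654 + 7P, so 1143 = 10P and P' = 114.3; Q' = 489 − 3(114.3) = 146.1.
Change in price: 114.3 − 119 = -4.7.

ΔP = -4.7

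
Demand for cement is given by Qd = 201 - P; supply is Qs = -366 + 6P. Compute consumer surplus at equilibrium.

Equilibrium: 201 - P = -366 + 6P gives P* = 81, Q* = 120.
Demand choke price (Qd = 0): P = 201.
CS = ½(201 − 81)(120) = 7200.

Consumer surplus = 7200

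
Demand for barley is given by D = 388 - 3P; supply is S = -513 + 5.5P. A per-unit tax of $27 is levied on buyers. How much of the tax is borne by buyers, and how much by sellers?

Buyers bear 297/17, sellers bear 162/17

Pre-tax equilibrium: P* = 106, Q* = 70.
Tax on buyers shifts demand to D = 388 − 3(P + 27) = 307 - 3P.
307 - 3P = -513 + 5.5P gives seller price Ps = 1640/17; buyers pay Pb = 1640/17 + 27 = 2099/17.
New quantity: Q = 388 − 3(2099/17) = 299/17.
Buyer burden = 2099/17 − 106 = 297/17; seller burden = 106 − 1640/17 = 162/17.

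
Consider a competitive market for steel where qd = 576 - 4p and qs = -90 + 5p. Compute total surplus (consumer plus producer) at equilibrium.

Total surplus = 17640

Equilibrium: 576 - 4p = -90 + 5p gives p* = 74, q* = 280.
Demand choke price: p = 144; supply starts at p = 18.
CS = ½(144 − 74)(280) = 9800; PS = ½(74 − 18)(280) = 7840.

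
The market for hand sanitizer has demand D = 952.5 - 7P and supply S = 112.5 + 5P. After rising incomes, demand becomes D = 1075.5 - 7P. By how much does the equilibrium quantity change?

ΔQ = 51.25

Original equilibrium: P* = 70, Q* = 462.5.
New equilibrium: 1075.5 - 7P = 112.5 + 5P, so 963 = 12P and P' = 80.25; Q' = 1075.5 − 7(80.25) = 513.75.
Change in quantity: 513.75 − 462.5 = 51.25.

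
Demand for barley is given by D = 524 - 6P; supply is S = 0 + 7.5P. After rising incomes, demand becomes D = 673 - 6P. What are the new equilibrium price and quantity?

P' = 1346/27, Q' = 3365/9

Original equilibrium: P* = 1048/27, Q* = 2620/9.
New equilibrium: 673 - 6P = 0 + 7.5P, so 673 = 13.5P and P' = 1346/27; Q' = 673 − 6(1346/27) = 3365/9.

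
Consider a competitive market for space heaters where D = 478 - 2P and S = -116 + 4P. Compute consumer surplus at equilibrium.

Consumer surplus = 19600

Equilibrium: 478 - 2P = -116 + 4P gives P* = 99, Q* = 280.
Demand choke price (D = 0): P = 239.
CS = ½(239 − 99)(280) = 19600.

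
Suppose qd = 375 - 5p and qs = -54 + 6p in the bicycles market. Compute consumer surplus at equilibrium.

Equilibrium: 375 - 5p = -54 + 6p gives p* = 39, q* = 180.
Demand choke price (qd = 0): p = 75.
CS = ½(75 − 39)(180) = 3240.

Consumer surplus = 3240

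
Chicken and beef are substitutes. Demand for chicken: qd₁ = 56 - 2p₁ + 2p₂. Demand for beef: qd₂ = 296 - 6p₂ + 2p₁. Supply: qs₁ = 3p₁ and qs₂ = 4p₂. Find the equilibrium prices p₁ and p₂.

p₁ = 576/23, p₂ = 796/23

Market 1: 56 - 2p₁ + 2p₂ = 3p₁ → 5p₁ - 2p₂ = 56.
Market 2: 10p₂ - 2p₁ = 296.
Eliminating p₂: 10×(1) + 2×(2) gives 46p₁ = 1152, so p₁ = 576/23.
Back-substitute into (2): p₂ = (296 + 2×576/23) / 10 = 796/23.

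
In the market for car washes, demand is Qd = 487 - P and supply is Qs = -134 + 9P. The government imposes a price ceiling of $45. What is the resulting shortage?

Equilibrium price would be P* = 62.1, so the ceiling at 45 binds.
At P = 45: Qd = 487 − 1(45) = 442, Qs = -134 + 9(45) = 271.
Shortage = 442 − 271 = 171.

Shortage = 171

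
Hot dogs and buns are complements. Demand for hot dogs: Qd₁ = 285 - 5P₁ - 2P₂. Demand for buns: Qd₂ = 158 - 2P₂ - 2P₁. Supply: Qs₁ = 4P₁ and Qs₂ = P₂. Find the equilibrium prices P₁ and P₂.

Market 1: 285 - 5P₁ - 2P₂ = 4P₁ → 9P₁ + 2P₂ = 285.
Market 2: 3P₂ + 2P₁ = 158.
Eliminating P₂: 3×(1) − 2×(2) gives 23P₁ = 539, so P₁ = 539/23.
Back-substitute into (2): P₂ = (158 − 2×539/23) / 3 = 852/23.

P₁ = 539/23, P₂ = 852/23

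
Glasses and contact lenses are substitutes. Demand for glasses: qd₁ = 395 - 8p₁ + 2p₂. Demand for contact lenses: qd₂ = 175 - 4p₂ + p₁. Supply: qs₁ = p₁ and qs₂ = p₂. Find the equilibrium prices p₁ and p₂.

p₁ = 2325/43, p₂ = 1970/43

Market 1: 395 - 8p₁ + 2p₂ = p₁ → 9p₁ - 2p₂ = 395.
Market 2: 5p₂ - p₁ = 175.
Eliminating p₂: 5×(1) + 2×(2) gives 43p₁ = 2325, so p₁ = 2325/43.
Back-substitute into (2): p₂ = (175 + 1×2325/43) / 5 = 1970/43.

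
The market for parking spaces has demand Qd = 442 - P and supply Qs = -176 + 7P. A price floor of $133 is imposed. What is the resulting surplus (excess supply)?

Equilibrium price would be P* = 77.25, so the floor at 133 binds.
At P = 133: Qd = 309, Qs = 755.
Surplus = 755 − 309 = 446.

Surplus = 446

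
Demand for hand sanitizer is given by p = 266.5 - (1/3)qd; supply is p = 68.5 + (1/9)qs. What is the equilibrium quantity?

q* = 445.5

Set the two price expressions equal: 266.5 - (1/3)q = 68.5 + (1/9)q.
198 = (4/9)q, so q* = 445.5.
p* = 266.5 − (1/3)(445.5) = 118.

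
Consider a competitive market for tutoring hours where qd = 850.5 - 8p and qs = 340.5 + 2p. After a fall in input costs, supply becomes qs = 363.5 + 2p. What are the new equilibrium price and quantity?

p' = 48.7, q' = 460.9

Original equilibrium: p* = 51, q* = 442.5.
New equilibrium: 850.5 - 8p = 363.5 + 2p, so 487 = 10p and p' = 48.7; q' = 850.5 − 8(48.7) = 460.9.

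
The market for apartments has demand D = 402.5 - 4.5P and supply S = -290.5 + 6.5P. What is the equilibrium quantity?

Q* = 119

Set D = S: 402.5 - 4.5P = -290.5 + 6.5P.
693 = 11P, so P* = 63.
Q* = 402.5 − 4.5(63) = 119.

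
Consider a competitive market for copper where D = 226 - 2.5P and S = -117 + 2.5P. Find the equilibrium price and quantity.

Set D = S: 226 - 2.5P = -117 + 2.5P.
343 = 5P, so P* = 68.6.
Q* = 226 − 2.5(68.6) = 54.5.

P* = 68.6, Q* = 54.5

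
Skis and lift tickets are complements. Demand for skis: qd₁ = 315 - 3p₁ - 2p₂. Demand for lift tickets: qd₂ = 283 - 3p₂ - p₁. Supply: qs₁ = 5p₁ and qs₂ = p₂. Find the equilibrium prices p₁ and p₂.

p₁ = 347/15, p₂ = 1949/30

Market 1: 315 - 3p₁ - 2p₂ = 5p₁ → 8p₁ + 2p₂ = 315.
Market 2: 4p₂ + p₁ = 283.
Eliminating p₂: 4×(1) − 2×(2) gives 30p₁ = 694, so p₁ = 347/15.
Back-substitute into (2): p₂ = (283 − 1×347/15) / 4 = 1949/30.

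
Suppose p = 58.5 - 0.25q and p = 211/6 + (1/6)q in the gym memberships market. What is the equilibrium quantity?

Set the two price expressions equal: 58.5 - 0.25q = 211/6 + (1/6)q.
70/3 = (5/12)q, so q* = 56.
p* = 58.5 − (0.25)(56) = 44.5.

q* = 56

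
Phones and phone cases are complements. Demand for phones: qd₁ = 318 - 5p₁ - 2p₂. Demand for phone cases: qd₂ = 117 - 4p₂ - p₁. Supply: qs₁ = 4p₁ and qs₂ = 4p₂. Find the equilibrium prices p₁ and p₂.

Market 1: 318 - 5p₁ - 2p₂ = 4p₁ → 9p₁ + 2p₂ = 318.
Market 2: 8p₂ + p₁ = 117.
Eliminating p₂: 8×(1) − 2×(2) gives 70p₁ = 2310, so p₁ = 33.
Back-substitute into (2): p₂ = (117 − 1×33) / 8 = 10.5.

p₁ = 33, p₂ = 10.5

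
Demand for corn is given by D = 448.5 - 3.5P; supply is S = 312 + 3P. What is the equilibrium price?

P* = 21

Set D = S: 448.5 - 3.5P = 312 + 3P.
136.5 = 6.5P, so P* = 21.
Q* = 448.5 − 3.5(21) = 375.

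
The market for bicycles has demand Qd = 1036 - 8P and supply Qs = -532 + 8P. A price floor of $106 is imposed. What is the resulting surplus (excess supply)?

Equilibrium price would be P* = 98, so the floor at 106 binds.
At P = 106: Qd = 188, Qs = 316.
Surplus = 316 − 188 = 128.

Surplus = 128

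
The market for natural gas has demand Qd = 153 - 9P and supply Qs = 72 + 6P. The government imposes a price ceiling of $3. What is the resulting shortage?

Shortage = 36

Equilibrium price would be P* = 5.4, so the ceiling at 3 binds.
At P = 3: Qd = 153 − 9(3) = 126, Qs = 72 + 6(3) = 90.
Shortage = 126 − 90 = 36.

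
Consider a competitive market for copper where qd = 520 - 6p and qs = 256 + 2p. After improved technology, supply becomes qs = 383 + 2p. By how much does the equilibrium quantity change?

Δq = 95.25

Original equilibrium: p* = 33, q* = 322.
New equilibrium: 520 - 6p = 383 + 2p, so 137 = 8p and p' = 17.125; q' = 520 − 6(17.125) = 417.25.
Change in quantity: 417.25 − 322 = 95.25.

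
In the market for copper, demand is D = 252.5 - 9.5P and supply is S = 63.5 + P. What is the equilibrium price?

Set D = S: 252.5 - 9.5P = 63.5 + P.
189 = 10.5P, so P* = 18.
Q* = 252.5 − 9.5(18) = 81.5.

P* = 18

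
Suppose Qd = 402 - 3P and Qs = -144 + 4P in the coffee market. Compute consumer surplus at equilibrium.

Equilibrium: 402 - 3P = -144 + 4P gives P* = 78, Q* = 168.
Demand choke price (Qd = 0): P = 134.
CS = ½(134 − 78)(168) = 4704.

Consumer surplus = 4704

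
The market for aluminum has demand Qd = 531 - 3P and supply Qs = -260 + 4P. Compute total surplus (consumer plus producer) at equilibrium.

Equilibrium: 531 - 3P = -260 + 4P gives P* = 113, Q* = 192.
Demand choke price: P = 177; supply starts at P = 65.
CS = ½(177 − 113)(192) = 6144; PS = ½(113 − 65)(192) = 4608.

Total surplus = 10752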